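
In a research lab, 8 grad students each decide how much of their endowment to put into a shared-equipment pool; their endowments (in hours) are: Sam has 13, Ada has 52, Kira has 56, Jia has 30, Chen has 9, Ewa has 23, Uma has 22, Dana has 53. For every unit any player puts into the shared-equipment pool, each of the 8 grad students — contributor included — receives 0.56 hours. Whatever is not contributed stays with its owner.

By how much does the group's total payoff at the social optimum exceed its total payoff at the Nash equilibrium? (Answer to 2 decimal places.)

897.84 hours

The private return per contributed unit is 0.56 < 1 for everyone, so the Nash equilibrium is zero contribution and the group total is Σ E_j = 13 + 52 + 56 + 30 + 9 + 23 + 22 + 53 = 258.
Each contributed unit returns 4.480 to the group, so the social optimum is full contribution by everyone: group total = 4.480 × 258 = 1155.84.
Efficiency loss = (4.480 − 1) × 258 = 897.84.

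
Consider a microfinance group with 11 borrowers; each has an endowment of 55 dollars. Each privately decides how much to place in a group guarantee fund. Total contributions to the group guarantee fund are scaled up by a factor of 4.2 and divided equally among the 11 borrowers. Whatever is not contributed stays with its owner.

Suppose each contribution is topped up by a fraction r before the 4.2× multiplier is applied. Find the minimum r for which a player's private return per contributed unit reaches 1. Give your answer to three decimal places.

1.619

With matching at rate r, one contributed unit becomes (1 + r) in the group guarantee fund and returns 4.2 × (1 + r) / 11 to the contributor.
Setting this equal to 1: 1 + r = 11/4.2 = 2.6190.
So the minimum matching rate is r = 2.6190 − 1 = 1.619.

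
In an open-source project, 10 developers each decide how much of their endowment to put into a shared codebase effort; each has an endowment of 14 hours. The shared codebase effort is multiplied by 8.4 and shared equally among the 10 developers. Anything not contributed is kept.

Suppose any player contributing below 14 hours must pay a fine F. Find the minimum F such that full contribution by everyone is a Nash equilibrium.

Given the others contribute fully, the best deviation is to contribute 0 (any partial contribution still incurs the fine and gives up units whose private return 0.8400 is below 1).
Deviating from 14 to 0 saves 14 hours but forfeits the deviator's share of the drop in the shared codebase effort: 8.4/10 × 14 = 11.76.
So the deviation gain is 14 − 11.76 = 2.24, and the fine must be at least 2.24 hours to wipe it out.

2.24 hours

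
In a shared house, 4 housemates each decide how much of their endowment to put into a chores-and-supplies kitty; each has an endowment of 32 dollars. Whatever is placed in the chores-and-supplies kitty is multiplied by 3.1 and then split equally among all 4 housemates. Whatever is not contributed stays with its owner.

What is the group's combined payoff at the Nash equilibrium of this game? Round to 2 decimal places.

128.00 dollars

Each contributed unit returns 3.1/4 = 0.7750 to its contributor — below 1 — so contributing 0 is dominant for every player. At the Nash equilibrium everyone keeps their 32, and the group total is 4 × 32 = 128.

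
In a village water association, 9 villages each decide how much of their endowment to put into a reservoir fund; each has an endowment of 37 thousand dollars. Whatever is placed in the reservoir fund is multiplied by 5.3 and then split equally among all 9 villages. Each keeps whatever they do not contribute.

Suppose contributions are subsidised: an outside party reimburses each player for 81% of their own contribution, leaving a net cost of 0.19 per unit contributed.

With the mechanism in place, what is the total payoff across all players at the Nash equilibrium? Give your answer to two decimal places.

2034.63 thousand dollars

The effective private return per unit is now (5.3/9) / 0.19 = 3.0994 > 1, so every player's dominant strategy flips to full contribution.
So the Nash equilibrium is full contribution by all 9; the group earns 9 × (37 × 0.81 + 5.3 × 37) = 2034.63.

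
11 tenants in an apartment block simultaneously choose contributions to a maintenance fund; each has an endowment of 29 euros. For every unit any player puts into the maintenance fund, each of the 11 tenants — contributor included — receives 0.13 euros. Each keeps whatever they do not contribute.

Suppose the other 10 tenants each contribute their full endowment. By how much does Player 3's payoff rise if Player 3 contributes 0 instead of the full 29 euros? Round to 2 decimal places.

25.23 euros

Switching from a contribution of 29 to 0 lets Player 3 keep an extra 29 euros, but lowers the maintenance fund by 29, which costs Player 3 their own share of that drop: 0.13 × 29 = 3.77.
Net gain = 29 − 3.77 = 25.23. The private return per contributed unit (0.13) is below 1, so free-riding is indeed the best response regardless of what the others do.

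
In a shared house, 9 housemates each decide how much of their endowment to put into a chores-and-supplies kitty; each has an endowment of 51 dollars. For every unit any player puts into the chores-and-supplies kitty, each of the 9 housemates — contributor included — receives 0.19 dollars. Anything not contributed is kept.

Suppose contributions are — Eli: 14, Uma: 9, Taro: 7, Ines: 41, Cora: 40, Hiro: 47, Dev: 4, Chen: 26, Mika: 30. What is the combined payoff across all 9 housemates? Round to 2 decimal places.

Total contributed: 14 + 9 + 7 + 41 + 40 + 47 + 4 + 26 + 30 = 218; total kept: 9 × 51 − 218 = 241.
The chores-and-supplies kitty pays out 0.19 × 9 × 218 = 372.78 in aggregate.
Group total = 241 + 372.78 = 613.78.

613.78 dollars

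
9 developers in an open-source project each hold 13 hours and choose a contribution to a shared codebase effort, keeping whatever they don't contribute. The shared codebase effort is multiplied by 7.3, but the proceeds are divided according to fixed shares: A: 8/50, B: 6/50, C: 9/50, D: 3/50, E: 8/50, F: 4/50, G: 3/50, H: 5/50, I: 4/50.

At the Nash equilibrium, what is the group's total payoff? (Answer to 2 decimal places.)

For player j, contributing a unit is worthwhile iff 7.3 × (j's share) ≥ 1, i.e. iff j's share is at least 0.1370.
The shares above 0.1370 belong to A, C and E, contributing 13 each; the remaining 6 contribute 0. Total contributed: 39.
The shared codebase effort pays out 7.3 × 39 = 284.70 in total (split across the unequal shares, but the aggregate is all that matters for the group sum).
The 6 free-riders keep 13 each, adding 78. Group total = 78 + 284.70 = 362.70.

362.70 hours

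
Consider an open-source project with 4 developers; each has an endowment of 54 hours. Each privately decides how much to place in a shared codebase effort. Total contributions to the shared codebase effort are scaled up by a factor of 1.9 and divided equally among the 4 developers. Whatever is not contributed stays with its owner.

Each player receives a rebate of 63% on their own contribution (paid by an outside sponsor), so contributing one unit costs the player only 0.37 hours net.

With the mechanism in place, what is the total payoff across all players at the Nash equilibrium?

546.48 hours

With the mechanism, a contributed unit returns (1.9/4) / 0.37 = 1.2838 per unit of net cost to the contributor — now above 1 — so contributing fully is weakly dominant for every player.
So the Nash equilibrium is full contribution by all 4; the group earns 4 × (54 × 0.63 + 1.9 × 54) = 546.48.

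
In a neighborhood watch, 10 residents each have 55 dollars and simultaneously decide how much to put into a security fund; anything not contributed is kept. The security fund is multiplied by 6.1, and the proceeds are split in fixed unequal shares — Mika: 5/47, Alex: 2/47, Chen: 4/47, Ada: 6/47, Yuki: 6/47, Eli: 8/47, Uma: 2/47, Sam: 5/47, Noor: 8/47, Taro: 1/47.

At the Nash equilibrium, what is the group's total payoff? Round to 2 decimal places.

A player with share s gets back 6.1·s per unit contributed, so full contribution is dominant for anyone with s > 1/6.1 = 0.1639 and zero contribution is dominant for anyone below.
Eli and Noor clear that bar, contributing 55 each; the remaining 8 contribute 0. Total contributed: 110.
The security fund pays out 6.1 × 110 = 671.00 in total (split across the unequal shares, but the aggregate is all that matters for the group sum).
The 8 free-riders keep 55 each, adding 440. Group total = 440 + 671.00 = 1111.00.

1111.00 dollars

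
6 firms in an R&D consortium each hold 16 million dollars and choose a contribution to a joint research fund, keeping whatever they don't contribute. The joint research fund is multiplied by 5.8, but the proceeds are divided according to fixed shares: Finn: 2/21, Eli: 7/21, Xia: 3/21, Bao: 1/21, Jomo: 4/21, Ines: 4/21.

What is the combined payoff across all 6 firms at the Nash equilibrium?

326.40 million dollars

Player j's private return per contributed unit is 5.8 × (j's share). Contributing is weakly dominant for j when that share is at least 1/5.8 = 0.1724, and contributing 0 is dominant otherwise.
Eli, Jomo and Ines are above the threshold, contributing 16 each; the remaining 3 contribute 0. Total contributed: 48.
The joint research fund pays out 5.8 × 48 = 278.40 in total (split across the unequal shares, but the aggregate is all that matters for the group sum).
The 3 free-riders keep 16 each, adding 48. Group total = 48 + 278.40 = 326.40.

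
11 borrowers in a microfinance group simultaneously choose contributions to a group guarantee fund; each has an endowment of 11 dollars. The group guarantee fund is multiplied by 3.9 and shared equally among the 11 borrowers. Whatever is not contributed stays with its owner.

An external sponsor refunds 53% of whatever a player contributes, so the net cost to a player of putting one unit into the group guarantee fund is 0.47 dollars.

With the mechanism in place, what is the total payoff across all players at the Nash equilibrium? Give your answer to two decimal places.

Even with the mechanism, each unit contributed returns only (3.9/11) / 0.47 = 0.7544 per unit of net cost, so contributing nothing is still dominant.
Everyone keeps their endowment and the group total is 11 × 11 = 121.

121.00 dollars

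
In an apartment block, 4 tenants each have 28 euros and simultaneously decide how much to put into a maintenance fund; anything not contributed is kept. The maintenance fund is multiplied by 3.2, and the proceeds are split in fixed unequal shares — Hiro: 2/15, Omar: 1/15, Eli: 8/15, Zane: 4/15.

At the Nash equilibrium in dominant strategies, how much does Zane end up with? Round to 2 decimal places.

Each unit j contributes comes back to j as 3.2 × (j's share), so j prefers to contribute only if that share exceeds 1/3.2 = 0.3125; otherwise keeping the unit dominates.
Eli alone (share 8/15) is above the threshold, contributing 28; the remaining 3 contribute 0. Total contributed: 28.
Zane keeps 28 and receives 3.2 × 28 × 4/15 = 23.89 from the maintenance fund, for a payoff of 51.89.

51.89 euros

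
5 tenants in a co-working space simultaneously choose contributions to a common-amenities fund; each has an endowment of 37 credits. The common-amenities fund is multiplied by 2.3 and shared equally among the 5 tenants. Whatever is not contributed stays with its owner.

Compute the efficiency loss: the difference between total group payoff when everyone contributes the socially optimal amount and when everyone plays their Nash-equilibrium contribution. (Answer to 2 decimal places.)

240.50 credits

Each contributed unit returns 2.3/5 = 0.4600 to its contributor — below 1 — so contributing 0 is dominant for every player. At the Nash equilibrium everyone keeps their 37, and the group total is 5 × 37 = 185.
Each contributed unit returns 2.300 to the group as a whole (0.4600 to each of 5 players), which exceeds 1, so the social optimum is full contribution: group total = 2.300 × 185 = 425.50.
Efficiency loss = 425.50 − 185 = 240.50.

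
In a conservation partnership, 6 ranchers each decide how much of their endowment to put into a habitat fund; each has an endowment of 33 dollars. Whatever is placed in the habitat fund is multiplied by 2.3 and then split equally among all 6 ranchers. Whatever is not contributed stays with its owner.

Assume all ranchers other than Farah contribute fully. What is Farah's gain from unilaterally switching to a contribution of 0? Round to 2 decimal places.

Switching from a contribution of 33 to 0 lets Farah keep an extra 33 dollars, but lowers the habitat fund by 33, which costs Farah their own share of that drop: 2.3/6 × 33 = 12.65.
Net gain = 33 − 12.65 = 20.35. The private return per contributed unit (0.3833) is below 1, so free-riding is indeed the best response regardless of what the others do.

20.35 dollars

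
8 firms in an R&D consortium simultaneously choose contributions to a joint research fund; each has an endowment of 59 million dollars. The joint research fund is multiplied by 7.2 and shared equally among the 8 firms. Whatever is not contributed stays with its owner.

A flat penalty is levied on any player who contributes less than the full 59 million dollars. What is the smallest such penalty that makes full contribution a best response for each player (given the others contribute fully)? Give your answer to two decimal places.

5.90 million dollars

Given the others contribute fully, the best deviation is to contribute 0 (any partial contribution still incurs the fine and gives up units whose private return 0.9000 is below 1).
Deviating from 59 to 0 saves 59 million dollars but forfeits the deviator's share of the drop in the joint research fund: 7.2/8 × 59 = 53.10.
So the deviation gain is 59 − 53.10 = 5.90, and the fine must be at least 5.90 million dollars to wipe it out.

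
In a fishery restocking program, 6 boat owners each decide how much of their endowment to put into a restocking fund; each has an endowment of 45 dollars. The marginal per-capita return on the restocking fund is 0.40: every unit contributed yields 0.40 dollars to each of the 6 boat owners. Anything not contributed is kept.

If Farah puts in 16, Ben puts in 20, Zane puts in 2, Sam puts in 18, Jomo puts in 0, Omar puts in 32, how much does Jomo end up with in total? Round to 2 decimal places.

80.20 dollars

Total contributed: 16 + 20 + 2 + 18 + 0 + 32 = 88.
Each receives 0.40 × 88 = 35.20 from the restocking fund.
Jomo keeps 45 − 0 = 45, so Jomo's payoff is 45 + 35.20 = 80.20.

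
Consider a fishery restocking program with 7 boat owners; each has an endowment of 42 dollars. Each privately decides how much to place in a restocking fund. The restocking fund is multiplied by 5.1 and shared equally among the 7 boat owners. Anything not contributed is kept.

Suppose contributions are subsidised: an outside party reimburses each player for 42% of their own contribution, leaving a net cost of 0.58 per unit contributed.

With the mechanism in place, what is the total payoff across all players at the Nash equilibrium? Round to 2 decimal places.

The effective private return per unit is now (5.1/7) / 0.58 = 1.2562 > 1, so every player's dominant strategy flips to full contribution.
At the Nash equilibrium everyone contributes 42. Group total payoff = 7 × (42 × 0.42 + 5.1 × 42) = 1622.88.

1622.88 dollars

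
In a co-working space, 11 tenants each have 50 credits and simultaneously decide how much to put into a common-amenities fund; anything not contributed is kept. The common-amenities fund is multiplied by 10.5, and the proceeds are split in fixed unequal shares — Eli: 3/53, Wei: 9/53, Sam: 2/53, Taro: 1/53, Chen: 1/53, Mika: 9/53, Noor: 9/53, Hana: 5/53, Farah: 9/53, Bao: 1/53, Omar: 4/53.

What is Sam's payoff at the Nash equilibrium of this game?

129.25 credits

A player with share s gets back 10.5·s per unit contributed, so full contribution is dominant for anyone with s > 1/10.5 = 0.0952 and zero contribution is dominant for anyone below.
Wei, Mika, Noor and Farah are above the threshold, contributing 50 each; the remaining 7 contribute 0. Total contributed: 200.
Sam keeps 50 and receives 10.5 × 200 × 2/53 = 79.25 from the common-amenities fund, for a payoff of 129.25.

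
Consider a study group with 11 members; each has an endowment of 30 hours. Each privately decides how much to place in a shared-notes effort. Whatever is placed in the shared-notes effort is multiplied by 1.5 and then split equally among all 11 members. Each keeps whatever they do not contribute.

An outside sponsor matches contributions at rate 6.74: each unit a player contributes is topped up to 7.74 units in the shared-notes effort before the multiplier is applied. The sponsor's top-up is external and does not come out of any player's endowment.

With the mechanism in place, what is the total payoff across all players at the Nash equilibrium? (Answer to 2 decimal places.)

3831.30 hours

Under the mechanism each unit contributed yields 1.5 × 7.74 / 11 = 1.0555 back to its contributor per unit of net cost, which exceeds 1, making full contribution the dominant choice for everyone.
So the Nash equilibrium is full contribution by all 11; the group earns 1.5 × 7.74 × 330 = 3831.30.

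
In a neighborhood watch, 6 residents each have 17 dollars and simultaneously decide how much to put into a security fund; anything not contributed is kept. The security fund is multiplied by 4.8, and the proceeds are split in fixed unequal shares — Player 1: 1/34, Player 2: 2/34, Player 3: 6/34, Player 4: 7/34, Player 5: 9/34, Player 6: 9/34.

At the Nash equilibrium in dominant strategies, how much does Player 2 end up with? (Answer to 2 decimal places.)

For player j, contributing a unit is worthwhile iff 4.8 × (j's share) ≥ 1, i.e. iff j's share is at least 0.2083.
The shares above 0.2083 belong to Player 5 and Player 6, contributing 17 each; the remaining 4 contribute 0. Total contributed: 34.
Player 2 keeps 17 and receives 4.8 × 34 × 2/34 = 9.60 from the security fund, for a payoff of 26.60.

26.60 dollars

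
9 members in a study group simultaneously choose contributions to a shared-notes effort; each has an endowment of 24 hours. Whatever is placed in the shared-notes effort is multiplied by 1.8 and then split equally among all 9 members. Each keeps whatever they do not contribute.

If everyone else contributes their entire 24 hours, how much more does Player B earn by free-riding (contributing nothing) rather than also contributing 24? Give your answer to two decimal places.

19.20 hours

Switching from a contribution of 24 to 0 lets Player B keep an extra 24 hours, but lowers the shared-notes effort by 24, which costs Player B their own share of that drop: 1.8/9 × 24 = 4.80.
Net gain = 24 − 4.80 = 19.20. The private return per contributed unit (0.2000) is below 1, so free-riding is indeed the best response regardless of what the others do.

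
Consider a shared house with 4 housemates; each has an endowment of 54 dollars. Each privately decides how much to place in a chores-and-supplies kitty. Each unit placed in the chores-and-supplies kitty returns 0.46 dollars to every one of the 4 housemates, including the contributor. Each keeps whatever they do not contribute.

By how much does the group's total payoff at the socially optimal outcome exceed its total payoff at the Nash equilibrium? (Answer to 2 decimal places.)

181.44 dollars

The private return per contributed unit is 0.46 < 1, so contributing 0 is dominant for every player. At the Nash equilibrium everyone keeps their 54, and the group total is 4 × 54 = 216.
Each contributed unit returns 1.840 to the group as a whole (0.46 to each of 4 players), which exceeds 1, so the social optimum is full contribution: group total = 1.840 × 216 = 397.44.
Efficiency loss = 397.44 − 216 = 181.44.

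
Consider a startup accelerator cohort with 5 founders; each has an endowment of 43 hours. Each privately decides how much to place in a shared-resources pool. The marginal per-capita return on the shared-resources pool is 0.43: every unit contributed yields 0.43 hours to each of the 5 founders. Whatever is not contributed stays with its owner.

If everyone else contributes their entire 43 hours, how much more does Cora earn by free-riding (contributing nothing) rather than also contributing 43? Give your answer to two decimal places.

Switching from a contribution of 43 to 0 lets Cora keep an extra 43 hours, but lowers the shared-resources pool by 43, which costs Cora their own share of that drop: 0.43 × 43 = 18.49.
Net gain = 43 − 18.49 = 24.51. The private return per contributed unit (0.43) is below 1, so free-riding is indeed the best response regardless of what the others do.

24.51 hours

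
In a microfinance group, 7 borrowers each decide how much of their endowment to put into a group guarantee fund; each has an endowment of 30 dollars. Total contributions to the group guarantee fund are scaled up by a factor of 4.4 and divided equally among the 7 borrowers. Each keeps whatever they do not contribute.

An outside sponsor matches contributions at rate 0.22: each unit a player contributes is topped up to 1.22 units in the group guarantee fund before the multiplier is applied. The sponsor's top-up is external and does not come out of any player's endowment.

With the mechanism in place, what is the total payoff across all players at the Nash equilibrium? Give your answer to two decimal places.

210.00 dollars

With the mechanism, a contributed unit returns 4.4 × 1.22 / 7 = 0.7669 per unit of net cost — still below 1 — so contributing 0 remains dominant for every player.
At the Nash equilibrium no one contributes; group total payoff = 7 × 30 = 210.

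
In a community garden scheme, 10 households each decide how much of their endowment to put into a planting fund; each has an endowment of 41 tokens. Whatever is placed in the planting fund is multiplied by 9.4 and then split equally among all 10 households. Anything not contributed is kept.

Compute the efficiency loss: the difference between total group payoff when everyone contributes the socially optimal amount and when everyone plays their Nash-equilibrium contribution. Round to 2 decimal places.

3444.00 tokens

Each contributed unit returns 9.4/10 = 0.9400 to its contributor — below 1 — so contributing 0 is dominant for every player. At the Nash equilibrium everyone keeps their 41, and the group total is 10 × 41 = 410.
Each contributed unit returns 9.400 to the group as a whole (0.9400 to each of 10 players), which exceeds 1, so the social optimum is full contribution: group total = 9.400 × 410 = 3854.00.
Efficiency loss = 3854.00 − 410 = 3444.00.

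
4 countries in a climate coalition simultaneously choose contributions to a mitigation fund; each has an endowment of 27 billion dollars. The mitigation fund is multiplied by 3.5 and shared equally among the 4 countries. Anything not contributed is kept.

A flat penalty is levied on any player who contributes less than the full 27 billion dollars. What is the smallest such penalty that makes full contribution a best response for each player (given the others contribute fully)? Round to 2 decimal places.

3.38 billion dollars

Given the others contribute fully, the best deviation is to contribute 0 (any partial contribution still incurs the fine and gives up units whose private return 0.8750 is below 1).
Deviating from 27 to 0 saves 27 billion dollars but forfeits the deviator's share of the drop in the mitigation fund: 3.5/4 × 27 = 23.62.
So the deviation gain is 27 − 23.62 = 3.38, and the fine must be at least 3.38 billion dollars to wipe it out.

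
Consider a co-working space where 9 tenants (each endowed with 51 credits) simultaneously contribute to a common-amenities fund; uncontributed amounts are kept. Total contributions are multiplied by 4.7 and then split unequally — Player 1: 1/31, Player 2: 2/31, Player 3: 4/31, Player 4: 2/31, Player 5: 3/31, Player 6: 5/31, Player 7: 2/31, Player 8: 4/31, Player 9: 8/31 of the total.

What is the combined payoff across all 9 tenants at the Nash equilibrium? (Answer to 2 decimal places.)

647.70 credits

Each unit j contributes comes back to j as 4.7 × (j's share), so j prefers to contribute only if that share exceeds 1/4.7 = 0.2128; otherwise keeping the unit dominates.
Only Player 9 (8/31) clears that bar, contributing 51; the remaining 8 contribute 0. Total contributed: 51.
The common-amenities fund pays out 4.7 × 51 = 239.70 in total (split across the unequal shares, but the aggregate is all that matters for the group sum).
The 8 free-riders keep 51 each, adding 408. Group total = 408 + 239.70 = 647.70.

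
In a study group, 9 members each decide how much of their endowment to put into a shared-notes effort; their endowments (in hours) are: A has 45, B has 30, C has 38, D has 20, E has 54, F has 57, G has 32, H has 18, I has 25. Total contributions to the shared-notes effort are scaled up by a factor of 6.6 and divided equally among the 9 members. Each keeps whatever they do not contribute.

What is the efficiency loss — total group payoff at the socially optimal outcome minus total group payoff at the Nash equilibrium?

The private return per contributed unit is 6.6/9 = 0.7333 < 1 for every player regardless of endowment, so the Nash equilibrium is zero contribution and the group total is Σ E_j = 45 + 30 + 38 + 20 + 54 + 57 + 32 + 18 + 25 = 319.
Each contributed unit returns 6.600 to the group, so the social optimum is full contribution by everyone: group total = 6.600 × 319 = 2105.40.
Efficiency loss = (6.600 − 1) × 319 = 1786.40.

1786.40 hours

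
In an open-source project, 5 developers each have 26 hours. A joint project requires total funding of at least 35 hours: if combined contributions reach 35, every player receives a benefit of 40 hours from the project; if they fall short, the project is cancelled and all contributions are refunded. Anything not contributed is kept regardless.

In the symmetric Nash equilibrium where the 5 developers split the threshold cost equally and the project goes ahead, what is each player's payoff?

Equal share of the threshold: 35/5 = 7.
At this profile no one gains by cutting their contribution: any cut drops the total below 35, the project is cancelled, contributions are refunded, and the deviator ends with 26, which is less than 26 − 7 + 40 = 59. Contributing more than 7 just wastes the excess. So contributing exactly 7 is a best response.
Each player's payoff: 26 − 7 + 40 = 59.

59 hours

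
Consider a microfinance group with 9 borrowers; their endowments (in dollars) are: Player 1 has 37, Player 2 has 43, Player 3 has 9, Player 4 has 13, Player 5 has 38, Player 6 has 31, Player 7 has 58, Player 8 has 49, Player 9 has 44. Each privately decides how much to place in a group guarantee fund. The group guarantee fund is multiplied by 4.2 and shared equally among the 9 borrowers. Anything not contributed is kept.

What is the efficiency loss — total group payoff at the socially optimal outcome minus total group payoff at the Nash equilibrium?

The private return per contributed unit is 4.2/9 = 0.4667 < 1 for every player regardless of endowment, so the Nash equilibrium is zero contribution and the group total is Σ E_j = 37 + 43 + 9 + 13 + 38 + 31 + 58 + 49 + 44 = 322.
Each contributed unit returns 4.200 to the group, so the social optimum is full contribution by everyone: group total = 4.200 × 322 = 1352.40.
Efficiency loss = (4.200 − 1) × 322 = 1030.40.

1030.40 dollars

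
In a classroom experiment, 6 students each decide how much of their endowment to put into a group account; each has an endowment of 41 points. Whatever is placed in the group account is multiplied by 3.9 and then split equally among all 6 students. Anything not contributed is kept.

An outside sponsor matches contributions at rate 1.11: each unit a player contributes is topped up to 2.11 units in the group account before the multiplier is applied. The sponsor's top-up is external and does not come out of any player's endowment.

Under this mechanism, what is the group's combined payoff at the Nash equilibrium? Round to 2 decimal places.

2024.33 points

With the mechanism, a contributed unit returns 3.9 × 2.11 / 6 = 1.3715 per unit of net cost to the contributor — now above 1 — so contributing fully is weakly dominant for every player.
So the Nash equilibrium is full contribution by all 6; the group earns 3.9 × 2.11 × 246 = 2024.33.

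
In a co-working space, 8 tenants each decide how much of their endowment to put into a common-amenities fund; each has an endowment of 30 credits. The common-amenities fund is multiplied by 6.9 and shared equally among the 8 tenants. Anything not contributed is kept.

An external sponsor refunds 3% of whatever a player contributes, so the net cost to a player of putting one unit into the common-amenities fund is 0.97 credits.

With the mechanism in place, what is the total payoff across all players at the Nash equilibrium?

240.00 credits

Even with the mechanism, each unit contributed returns only (6.9/8) / 0.97 = 0.8892 per unit of net cost, so contributing nothing is still dominant.
Everyone keeps their endowment and the group total is 8 × 30 = 240.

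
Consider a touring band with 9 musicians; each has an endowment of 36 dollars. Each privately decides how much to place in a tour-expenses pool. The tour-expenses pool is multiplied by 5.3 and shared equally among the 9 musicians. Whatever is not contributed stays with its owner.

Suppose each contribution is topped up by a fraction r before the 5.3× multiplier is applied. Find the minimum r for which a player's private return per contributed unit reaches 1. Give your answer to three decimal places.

0.698

With matching at rate r, one contributed unit becomes (1 + r) in the tour-expenses pool and returns 5.3 × (1 + r) / 9 to the contributor.
Setting this equal to 1: 1 + r = 9/5.3 = 1.6981.
So the minimum matching rate is r = 1.6981 − 1 = 0.698.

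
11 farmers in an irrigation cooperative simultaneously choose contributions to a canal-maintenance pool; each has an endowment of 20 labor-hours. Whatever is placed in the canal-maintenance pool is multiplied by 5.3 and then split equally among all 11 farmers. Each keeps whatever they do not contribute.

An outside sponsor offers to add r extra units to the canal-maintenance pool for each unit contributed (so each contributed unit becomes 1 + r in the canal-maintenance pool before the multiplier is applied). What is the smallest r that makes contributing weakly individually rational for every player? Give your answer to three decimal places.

1.075

With matching at rate r, one contributed unit becomes (1 + r) in the canal-maintenance pool and returns 5.3 × (1 + r) / 11 to the contributor.
Setting this equal to 1: 1 + r = 11/5.3 = 2.0755.
So the minimum matching rate is r = 2.0755 − 1 = 1.075.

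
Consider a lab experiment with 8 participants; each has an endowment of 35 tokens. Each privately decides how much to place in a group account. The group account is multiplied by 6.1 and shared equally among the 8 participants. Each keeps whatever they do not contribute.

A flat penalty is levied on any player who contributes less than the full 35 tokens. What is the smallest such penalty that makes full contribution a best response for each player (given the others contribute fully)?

8.31 tokens

Given the others contribute fully, the best deviation is to contribute 0 (any partial contribution still incurs the fine and gives up units whose private return 0.7625 is below 1).
Deviating from 35 to 0 saves 35 tokens but forfeits the deviator's share of the drop in the group account: 6.1/8 × 35 = 26.69.
So the deviation gain is 35 − 26.69 = 8.31, and the fine must be at least 8.31 tokens to wipe it out.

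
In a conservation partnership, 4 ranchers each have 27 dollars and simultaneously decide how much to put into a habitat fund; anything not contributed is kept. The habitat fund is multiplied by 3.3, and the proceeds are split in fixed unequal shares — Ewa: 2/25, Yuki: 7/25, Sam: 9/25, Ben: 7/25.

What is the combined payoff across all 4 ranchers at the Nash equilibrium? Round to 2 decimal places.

Each unit j contributes comes back to j as 3.3 × (j's share), so j prefers to contribute only if that share exceeds 1/3.3 = 0.3030; otherwise keeping the unit dominates.
The only share above 0.3030 is Sam's 9/25, contributing 27; the remaining 3 contribute 0. Total contributed: 27.
The habitat fund pays out 3.3 × 27 = 89.10 in total (split across the unequal shares, but the aggregate is all that matters for the group sum).
The 3 free-riders keep 27 each, adding 81. Group total = 81 + 89.10 = 170.10.

170.10 dollars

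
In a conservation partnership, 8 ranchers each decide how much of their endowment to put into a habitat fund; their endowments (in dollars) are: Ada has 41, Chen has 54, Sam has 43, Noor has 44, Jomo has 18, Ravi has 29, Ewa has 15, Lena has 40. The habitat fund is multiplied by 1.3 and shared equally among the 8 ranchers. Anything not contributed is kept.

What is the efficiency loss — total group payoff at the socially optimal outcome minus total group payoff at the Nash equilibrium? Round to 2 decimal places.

The private return per contributed unit is 1.3/8 = 0.1625 < 1 for every player regardless of endowment, so the Nash equilibrium is zero contribution and the group total is Σ E_j = 41 + 54 + 43 + 44 + 18 + 29 + 15 + 40 = 284.
Each contributed unit returns 1.300 to the group, so the social optimum is full contribution by everyone: group total = 1.300 × 284 = 369.20.
Efficiency loss = (1.300 − 1) × 284 = 85.20.

85.20 dollars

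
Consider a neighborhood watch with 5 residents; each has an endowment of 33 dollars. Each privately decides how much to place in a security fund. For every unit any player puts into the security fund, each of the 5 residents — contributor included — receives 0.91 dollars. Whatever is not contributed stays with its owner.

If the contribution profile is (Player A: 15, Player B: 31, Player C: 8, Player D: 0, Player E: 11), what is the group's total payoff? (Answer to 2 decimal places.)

395.75 dollars

Total contributed: 15 + 31 + 8 + 0 + 11 = 65; total kept: 5 × 33 − 65 = 100.
The security fund pays out 0.91 × 5 × 65 = 295.75 in aggregate.
Group total = 100 + 295.75 = 395.75.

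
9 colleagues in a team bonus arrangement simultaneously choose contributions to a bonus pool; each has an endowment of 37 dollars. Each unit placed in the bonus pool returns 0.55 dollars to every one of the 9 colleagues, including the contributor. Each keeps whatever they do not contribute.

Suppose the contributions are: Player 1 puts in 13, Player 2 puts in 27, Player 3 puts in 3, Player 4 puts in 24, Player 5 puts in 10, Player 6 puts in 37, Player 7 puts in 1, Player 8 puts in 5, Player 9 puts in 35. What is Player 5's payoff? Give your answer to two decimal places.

Total contributed: 13 + 27 + 3 + 24 + 10 + 37 + 1 + 5 + 35 = 155.
Each receives 0.55 × 155 = 85.25 from the bonus pool.
Player 5 keeps 37 − 10 = 27, so Player 5's payoff is 27 + 85.25 = 112.25.

112.25 dollars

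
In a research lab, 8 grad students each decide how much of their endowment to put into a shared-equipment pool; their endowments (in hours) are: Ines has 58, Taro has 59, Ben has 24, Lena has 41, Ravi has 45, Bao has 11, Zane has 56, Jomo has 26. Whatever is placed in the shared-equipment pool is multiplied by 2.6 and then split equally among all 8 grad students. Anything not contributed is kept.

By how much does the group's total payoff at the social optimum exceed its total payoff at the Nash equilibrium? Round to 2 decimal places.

512.00 hours

The private return per contributed unit is 2.6/8 = 0.3250 < 1 for every player regardless of endowment, so the Nash equilibrium is zero contribution and the group total is Σ E_j = 58 + 59 + 24 + 41 + 45 + 11 + 56 + 26 = 320.
Each contributed unit returns 2.600 to the group, so the social optimum is full contribution by everyone: group total = 2.600 × 320 = 832.00.
Efficiency loss = (2.600 − 1) × 320 = 512.00.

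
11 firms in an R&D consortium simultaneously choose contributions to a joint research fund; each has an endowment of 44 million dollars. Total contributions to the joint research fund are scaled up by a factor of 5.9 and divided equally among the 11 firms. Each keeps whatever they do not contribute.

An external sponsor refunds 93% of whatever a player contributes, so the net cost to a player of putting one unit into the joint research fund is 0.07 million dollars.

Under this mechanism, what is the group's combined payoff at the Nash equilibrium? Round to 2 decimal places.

Under the mechanism each unit contributed yields (5.9/11) / 0.07 = 7.6623 back to its contributor per unit of net cost, which exceeds 1, making full contribution the dominant choice for everyone.
So the Nash equilibrium is full contribution by all 11; the group earns 11 × (44 × 0.93 + 5.9 × 44) = 3305.72.

3305.72 million dollars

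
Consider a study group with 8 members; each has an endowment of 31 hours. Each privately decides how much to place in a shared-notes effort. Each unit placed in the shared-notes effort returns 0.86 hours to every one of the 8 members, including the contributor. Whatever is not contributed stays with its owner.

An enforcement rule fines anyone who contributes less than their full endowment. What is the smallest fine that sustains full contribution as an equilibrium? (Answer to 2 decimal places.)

4.34 hours

Given the others contribute fully, the best deviation is to contribute 0 (any partial contribution still incurs the fine and gives up units whose private return 0.86 is below 1).
Deviating from 31 to 0 saves 31 hours but forfeits the deviator's share of the drop in the shared-notes effort: 0.86 × 31 = 26.66.
So the deviation gain is 31 − 26.66 = 4.34, and the fine must be at least 4.34 hours to wipe it out.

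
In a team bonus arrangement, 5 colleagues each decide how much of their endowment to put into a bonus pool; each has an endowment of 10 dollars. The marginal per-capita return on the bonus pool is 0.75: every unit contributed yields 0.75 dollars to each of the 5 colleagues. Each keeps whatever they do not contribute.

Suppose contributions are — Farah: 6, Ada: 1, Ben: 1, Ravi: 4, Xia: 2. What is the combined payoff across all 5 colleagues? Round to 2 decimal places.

Total contributed: 6 + 1 + 1 + 4 + 2 = 14; total kept: 5 × 10 − 14 = 36.
The bonus pool pays out 0.75 × 5 × 14 = 52.50 in aggregate.
Group total = 36 + 52.50 = 88.50.

88.50 dollars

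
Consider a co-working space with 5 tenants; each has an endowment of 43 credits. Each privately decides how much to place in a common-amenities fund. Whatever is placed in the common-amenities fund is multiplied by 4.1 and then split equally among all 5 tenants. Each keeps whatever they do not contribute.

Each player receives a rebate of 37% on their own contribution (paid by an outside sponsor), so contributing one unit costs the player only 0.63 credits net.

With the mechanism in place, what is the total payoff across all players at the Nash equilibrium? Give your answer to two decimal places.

The effective private return per unit is now (4.1/5) / 0.63 = 1.3016 > 1, so every player's dominant strategy flips to full contribution.
So the Nash equilibrium is full contribution by all 5; the group earns 5 × (43 × 0.37 + 4.1 × 43) = 961.05.

961.05 credits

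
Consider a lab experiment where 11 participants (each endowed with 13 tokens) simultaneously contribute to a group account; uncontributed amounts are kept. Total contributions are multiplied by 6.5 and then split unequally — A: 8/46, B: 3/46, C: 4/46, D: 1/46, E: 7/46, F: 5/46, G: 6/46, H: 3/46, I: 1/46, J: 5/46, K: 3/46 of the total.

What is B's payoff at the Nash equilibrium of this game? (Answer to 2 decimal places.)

For player j, contributing a unit is worthwhile iff 6.5 × (j's share) ≥ 1, i.e. iff j's share is at least 0.1538.
Only A (8/46) clears that bar, contributing 13; the remaining 10 contribute 0. Total contributed: 13.
B keeps 13 and receives 6.5 × 13 × 3/46 = 5.51 from the group account, for a payoff of 18.51.

18.51 tokens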